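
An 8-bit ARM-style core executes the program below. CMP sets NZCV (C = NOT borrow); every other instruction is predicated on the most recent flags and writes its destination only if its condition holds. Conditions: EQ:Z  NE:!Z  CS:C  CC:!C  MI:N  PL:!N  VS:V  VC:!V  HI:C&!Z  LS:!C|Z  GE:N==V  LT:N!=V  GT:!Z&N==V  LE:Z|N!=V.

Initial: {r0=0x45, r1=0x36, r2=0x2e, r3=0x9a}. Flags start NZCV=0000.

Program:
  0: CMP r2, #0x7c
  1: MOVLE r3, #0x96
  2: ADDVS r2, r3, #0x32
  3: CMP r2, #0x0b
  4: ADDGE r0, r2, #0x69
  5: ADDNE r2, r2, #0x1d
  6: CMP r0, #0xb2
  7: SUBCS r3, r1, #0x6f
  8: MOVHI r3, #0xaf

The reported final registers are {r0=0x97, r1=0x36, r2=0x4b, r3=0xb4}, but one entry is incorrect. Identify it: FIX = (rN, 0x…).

FIX = (r3, 0x96)

0: ✓ CMP  NZCV=1000
1: ✓ MOVLE  r3←0x96
2: · ADDVS
3: ✓ CMP  NZCV=0010
4: ✓ ADDGE  r0←0x97
5: ✓ ADDNE  r2←0x4b
6: ✓ CMP  NZCV=1000
7: · SUBCS
8: · MOVHI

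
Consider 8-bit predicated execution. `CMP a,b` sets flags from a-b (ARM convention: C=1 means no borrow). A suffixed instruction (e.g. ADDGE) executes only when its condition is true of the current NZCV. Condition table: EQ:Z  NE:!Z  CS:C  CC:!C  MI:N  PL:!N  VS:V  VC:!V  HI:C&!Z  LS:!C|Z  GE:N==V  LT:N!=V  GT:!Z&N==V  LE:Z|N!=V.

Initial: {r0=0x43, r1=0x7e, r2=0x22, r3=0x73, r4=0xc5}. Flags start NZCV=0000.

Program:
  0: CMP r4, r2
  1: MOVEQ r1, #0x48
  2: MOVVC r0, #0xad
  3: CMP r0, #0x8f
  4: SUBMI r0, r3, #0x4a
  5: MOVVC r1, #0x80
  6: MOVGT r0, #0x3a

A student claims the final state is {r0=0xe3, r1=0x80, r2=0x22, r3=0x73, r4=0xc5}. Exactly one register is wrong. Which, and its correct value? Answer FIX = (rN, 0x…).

[0] flags=1010 → (cmp)
[1] flags=1010 EQ?F → skip
[2] flags=1010 VC?T → r0=0xad
[3] flags=0010 → (cmp)
[4] flags=0010 MI?F → skip
[5] flags=0010 VC?T → r1=0x80
[6] flags=0010 GT?T → r0=0x3a

FIX = (r0, 0x3a)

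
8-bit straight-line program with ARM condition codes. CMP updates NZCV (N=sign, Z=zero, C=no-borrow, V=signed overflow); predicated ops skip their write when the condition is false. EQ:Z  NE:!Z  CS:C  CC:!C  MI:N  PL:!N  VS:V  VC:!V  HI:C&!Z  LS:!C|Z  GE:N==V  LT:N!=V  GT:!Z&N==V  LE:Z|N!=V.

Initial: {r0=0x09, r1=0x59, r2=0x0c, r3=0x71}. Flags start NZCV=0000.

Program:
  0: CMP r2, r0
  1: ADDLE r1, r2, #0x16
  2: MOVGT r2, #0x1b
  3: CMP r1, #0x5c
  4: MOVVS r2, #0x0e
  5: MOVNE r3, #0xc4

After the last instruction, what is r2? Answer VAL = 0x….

0: ✓ CMP  NZCV=0010
1: · ADDLE
2: ✓ MOVGT  r2←0x1b
3: ✓ CMP  NZCV=1000
4: · MOVVS
5: ✓ MOVNE  r3←0xc4

VAL = 0x1b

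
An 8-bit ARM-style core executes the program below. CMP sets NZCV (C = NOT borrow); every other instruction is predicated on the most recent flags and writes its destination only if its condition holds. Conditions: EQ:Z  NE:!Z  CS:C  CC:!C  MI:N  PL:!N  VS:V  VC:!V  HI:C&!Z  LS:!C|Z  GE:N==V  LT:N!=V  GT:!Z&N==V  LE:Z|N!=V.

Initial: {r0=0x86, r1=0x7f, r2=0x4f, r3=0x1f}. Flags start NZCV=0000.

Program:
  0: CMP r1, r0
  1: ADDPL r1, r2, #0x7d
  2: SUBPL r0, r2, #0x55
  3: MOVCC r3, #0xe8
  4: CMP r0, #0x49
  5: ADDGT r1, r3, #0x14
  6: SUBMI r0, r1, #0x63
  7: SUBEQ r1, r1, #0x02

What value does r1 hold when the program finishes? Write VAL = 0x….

[0] flags=1001 → (cmp)
[1] flags=1001 PL?F → skip
[2] flags=1001 PL?F → skip
[3] flags=1001 CC?T → r3=0xe8
[4] flags=0011 → (cmp)
[5] flags=0011 GT?F → skip
[6] flags=0011 MI?F → skip
[7] flags=0011 EQ?F → skip

VAL = 0x7f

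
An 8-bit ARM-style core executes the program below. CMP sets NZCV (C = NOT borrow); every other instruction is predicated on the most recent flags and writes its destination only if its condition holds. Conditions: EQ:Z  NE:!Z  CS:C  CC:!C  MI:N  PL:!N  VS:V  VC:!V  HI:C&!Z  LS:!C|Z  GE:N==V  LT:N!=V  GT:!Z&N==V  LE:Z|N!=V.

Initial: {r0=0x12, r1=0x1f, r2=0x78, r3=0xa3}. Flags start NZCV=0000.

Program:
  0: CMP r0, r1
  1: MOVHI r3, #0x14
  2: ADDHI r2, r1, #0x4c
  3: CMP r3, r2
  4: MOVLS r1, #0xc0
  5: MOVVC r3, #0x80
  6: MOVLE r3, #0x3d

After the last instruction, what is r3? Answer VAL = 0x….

0: ✓ CMP  NZCV=1000
1: · MOVHI
2: · ADDHI
3: ✓ CMP  NZCV=0011
4: · MOVLS
5: · MOVVC
6: ✓ MOVLE  r3←0x3d

VAL = 0x3d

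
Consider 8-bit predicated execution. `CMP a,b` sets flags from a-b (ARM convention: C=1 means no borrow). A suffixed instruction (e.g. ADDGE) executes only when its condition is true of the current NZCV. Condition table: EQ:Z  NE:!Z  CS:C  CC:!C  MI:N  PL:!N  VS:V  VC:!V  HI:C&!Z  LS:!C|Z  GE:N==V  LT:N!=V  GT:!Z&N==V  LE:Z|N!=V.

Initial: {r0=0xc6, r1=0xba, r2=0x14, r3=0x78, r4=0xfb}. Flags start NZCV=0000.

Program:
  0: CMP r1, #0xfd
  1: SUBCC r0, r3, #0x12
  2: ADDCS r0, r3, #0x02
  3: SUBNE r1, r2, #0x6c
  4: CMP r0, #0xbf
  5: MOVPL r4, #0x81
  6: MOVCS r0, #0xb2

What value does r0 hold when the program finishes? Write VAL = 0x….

[0] flags=1000 → (cmp)
[1] flags=1000 CC?T → r0=0x66
[2] flags=1000 CS?F → skip
[3] flags=1000 NE?T → r1=0xa8
[4] flags=1001 → (cmp)
[5] flags=1001 PL?F → skip
[6] flags=1001 CS?F → skip

VAL = 0x66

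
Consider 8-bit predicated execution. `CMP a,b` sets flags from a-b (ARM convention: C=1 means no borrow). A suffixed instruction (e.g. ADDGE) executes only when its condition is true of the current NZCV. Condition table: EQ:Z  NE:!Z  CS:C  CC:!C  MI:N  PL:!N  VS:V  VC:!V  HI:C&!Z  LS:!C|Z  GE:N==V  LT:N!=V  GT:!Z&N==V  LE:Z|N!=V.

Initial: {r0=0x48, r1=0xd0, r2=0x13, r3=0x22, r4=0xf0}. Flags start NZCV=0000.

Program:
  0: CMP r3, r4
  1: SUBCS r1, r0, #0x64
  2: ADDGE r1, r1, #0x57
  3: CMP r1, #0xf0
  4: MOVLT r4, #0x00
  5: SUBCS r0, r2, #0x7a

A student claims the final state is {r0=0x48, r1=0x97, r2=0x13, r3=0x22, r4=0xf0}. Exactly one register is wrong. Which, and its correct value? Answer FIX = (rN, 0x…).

FIX = (r1, 0x27)

[0] flags=0000 → (cmp)
[1] flags=0000 CS?F → skip
[2] flags=0000 GE?T → r1=0x27
[3] flags=0000 → (cmp)
[4] flags=0000 LT?F → skip
[5] flags=0000 CS?F → skip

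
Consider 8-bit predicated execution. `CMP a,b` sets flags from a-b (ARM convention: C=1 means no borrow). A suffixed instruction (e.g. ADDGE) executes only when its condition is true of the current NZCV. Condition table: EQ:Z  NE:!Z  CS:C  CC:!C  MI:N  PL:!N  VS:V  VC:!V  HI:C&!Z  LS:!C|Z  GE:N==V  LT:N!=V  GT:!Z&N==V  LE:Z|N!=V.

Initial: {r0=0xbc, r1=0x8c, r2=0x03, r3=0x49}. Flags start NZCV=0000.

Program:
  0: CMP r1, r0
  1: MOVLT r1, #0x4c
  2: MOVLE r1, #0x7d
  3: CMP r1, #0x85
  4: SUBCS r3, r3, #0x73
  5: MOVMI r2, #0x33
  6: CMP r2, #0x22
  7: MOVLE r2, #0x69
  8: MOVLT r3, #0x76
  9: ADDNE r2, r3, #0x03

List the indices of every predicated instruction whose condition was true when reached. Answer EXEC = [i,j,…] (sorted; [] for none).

0: ✓ CMP  NZCV=1000
1: ✓ MOVLT  r1←0x4c
2: ✓ MOVLE  r1←0x7d
3: ✓ CMP  NZCV=1001
4: · SUBCS
5: ✓ MOVMI  r2←0x33
6: ✓ CMP  NZCV=0010
7: · MOVLE
8: · MOVLT
9: ✓ ADDNE  r2←0x4c

EXEC = [1,2,5,9]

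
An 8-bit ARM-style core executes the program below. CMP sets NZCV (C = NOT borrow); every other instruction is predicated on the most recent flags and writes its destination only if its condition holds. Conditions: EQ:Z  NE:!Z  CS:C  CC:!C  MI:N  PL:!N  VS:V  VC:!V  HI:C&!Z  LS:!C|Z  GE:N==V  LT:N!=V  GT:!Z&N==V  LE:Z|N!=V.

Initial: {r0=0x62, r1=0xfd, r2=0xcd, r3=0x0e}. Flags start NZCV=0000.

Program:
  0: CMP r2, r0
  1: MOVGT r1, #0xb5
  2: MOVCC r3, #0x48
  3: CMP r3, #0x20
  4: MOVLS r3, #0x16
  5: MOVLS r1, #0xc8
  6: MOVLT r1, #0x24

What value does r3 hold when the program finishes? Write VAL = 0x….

VAL = 0x16

[0] flags=0011 → (cmp)
[1] flags=0011 GT?F → skip
[2] flags=0011 CC?F → skip
[3] flags=1000 → (cmp)
[4] flags=1000 LS?T → r3=0x16
[5] flags=1000 LS?T → r1=0xc8
[6] flags=1000 LT?T → r1=0x24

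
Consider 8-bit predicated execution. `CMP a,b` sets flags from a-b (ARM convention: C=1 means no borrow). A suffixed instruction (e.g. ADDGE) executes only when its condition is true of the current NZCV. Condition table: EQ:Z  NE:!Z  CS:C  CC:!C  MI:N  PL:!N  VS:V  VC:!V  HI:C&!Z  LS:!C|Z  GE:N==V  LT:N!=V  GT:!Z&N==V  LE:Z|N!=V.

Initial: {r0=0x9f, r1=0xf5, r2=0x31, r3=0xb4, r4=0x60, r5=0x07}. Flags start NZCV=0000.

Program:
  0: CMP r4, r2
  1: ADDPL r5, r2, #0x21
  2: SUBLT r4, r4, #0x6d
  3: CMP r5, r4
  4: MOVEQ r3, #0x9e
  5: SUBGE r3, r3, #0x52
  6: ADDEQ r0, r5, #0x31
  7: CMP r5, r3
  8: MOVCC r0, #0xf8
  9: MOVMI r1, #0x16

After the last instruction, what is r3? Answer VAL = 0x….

0: ✓ CMP  NZCV=0010
1: ✓ ADDPL  r5←0x52
2: · SUBLT
3: ✓ CMP  NZCV=1000
4: · MOVEQ
5: · SUBGE
6: · ADDEQ
7: ✓ CMP  NZCV=1001
8: ✓ MOVCC  r0←0xf8
9: ✓ MOVMI  r1←0x16

VAL = 0xb4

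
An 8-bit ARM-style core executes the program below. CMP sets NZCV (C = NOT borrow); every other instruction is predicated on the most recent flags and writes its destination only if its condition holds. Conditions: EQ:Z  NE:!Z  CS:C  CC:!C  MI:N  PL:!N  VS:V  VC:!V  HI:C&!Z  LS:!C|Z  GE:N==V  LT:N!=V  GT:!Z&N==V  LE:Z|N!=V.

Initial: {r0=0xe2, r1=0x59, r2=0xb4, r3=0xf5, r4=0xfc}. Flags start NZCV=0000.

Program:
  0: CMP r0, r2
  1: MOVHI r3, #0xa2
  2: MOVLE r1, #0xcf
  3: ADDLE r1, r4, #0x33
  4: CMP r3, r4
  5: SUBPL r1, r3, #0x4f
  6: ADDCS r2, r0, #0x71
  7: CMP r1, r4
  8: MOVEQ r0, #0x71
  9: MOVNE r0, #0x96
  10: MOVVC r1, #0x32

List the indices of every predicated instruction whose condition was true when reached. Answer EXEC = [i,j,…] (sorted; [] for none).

0: ✓ CMP  NZCV=0010
1: ✓ MOVHI  r3←0xa2
2: · MOVLE
3: · ADDLE
4: ✓ CMP  NZCV=1000
5: · SUBPL
6: · ADDCS
7: ✓ CMP  NZCV=0000
8: · MOVEQ
9: ✓ MOVNE  r0←0x96
10: ✓ MOVVC  r1←0x32

EXEC = [1,9,10]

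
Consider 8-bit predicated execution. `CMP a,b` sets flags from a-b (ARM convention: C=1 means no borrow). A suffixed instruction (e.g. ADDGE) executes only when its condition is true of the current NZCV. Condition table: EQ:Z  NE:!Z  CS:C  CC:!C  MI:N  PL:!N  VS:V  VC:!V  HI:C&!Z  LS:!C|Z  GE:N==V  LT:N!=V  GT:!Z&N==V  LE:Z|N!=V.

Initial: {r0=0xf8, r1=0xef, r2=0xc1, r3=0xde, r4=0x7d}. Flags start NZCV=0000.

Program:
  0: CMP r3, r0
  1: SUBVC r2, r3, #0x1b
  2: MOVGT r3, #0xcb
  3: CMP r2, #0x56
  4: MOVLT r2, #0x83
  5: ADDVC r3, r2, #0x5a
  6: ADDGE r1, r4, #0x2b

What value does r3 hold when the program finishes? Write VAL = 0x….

VAL = 0xde

[0] flags=1000 → (cmp)
[1] flags=1000 VC?T → r2=0xc3
[2] flags=1000 GT?F → skip
[3] flags=0011 → (cmp)
[4] flags=0011 LT?T → r2=0x83
[5] flags=0011 VC?F → skip
[6] flags=0011 GE?F → skip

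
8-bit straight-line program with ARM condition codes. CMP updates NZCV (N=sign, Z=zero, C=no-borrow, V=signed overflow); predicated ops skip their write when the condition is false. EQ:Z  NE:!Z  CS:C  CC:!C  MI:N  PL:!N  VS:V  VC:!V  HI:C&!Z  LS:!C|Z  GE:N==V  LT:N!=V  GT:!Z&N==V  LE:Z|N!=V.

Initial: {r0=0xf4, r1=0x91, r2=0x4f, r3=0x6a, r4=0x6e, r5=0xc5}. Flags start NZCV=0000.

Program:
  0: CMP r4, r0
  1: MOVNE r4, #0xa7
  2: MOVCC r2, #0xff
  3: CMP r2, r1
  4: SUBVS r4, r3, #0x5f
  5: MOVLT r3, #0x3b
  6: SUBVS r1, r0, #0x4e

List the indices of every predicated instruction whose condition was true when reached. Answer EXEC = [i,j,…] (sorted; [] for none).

[0] flags=0000 → (cmp)
[1] flags=0000 NE?T → r4=0xa7
[2] flags=0000 CC?T → r2=0xff
[3] flags=0010 → (cmp)
[4] flags=0010 VS?F → skip
[5] flags=0010 LT?F → skip
[6] flags=0010 VS?F → skip

EXEC = [1,2]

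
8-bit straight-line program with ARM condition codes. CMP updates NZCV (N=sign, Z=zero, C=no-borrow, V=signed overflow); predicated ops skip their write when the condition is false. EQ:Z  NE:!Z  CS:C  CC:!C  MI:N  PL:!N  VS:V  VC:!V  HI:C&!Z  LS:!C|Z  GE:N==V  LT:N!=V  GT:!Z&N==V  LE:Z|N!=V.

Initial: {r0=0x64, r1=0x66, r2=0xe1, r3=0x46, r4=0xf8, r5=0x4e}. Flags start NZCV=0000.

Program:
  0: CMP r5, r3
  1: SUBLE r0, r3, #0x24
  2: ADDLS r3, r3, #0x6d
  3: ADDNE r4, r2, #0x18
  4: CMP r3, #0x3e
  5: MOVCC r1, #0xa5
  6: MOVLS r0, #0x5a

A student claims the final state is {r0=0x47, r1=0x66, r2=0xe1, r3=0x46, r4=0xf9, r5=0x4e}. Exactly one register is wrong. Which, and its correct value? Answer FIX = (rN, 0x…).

0: ✓ CMP  NZCV=0010
1: · SUBLE
2: · ADDLS
3: ✓ ADDNE  r4←0xf9
4: ✓ CMP  NZCV=0010
5: · MOVCC
6: · MOVLS

FIX = (r0, 0x64)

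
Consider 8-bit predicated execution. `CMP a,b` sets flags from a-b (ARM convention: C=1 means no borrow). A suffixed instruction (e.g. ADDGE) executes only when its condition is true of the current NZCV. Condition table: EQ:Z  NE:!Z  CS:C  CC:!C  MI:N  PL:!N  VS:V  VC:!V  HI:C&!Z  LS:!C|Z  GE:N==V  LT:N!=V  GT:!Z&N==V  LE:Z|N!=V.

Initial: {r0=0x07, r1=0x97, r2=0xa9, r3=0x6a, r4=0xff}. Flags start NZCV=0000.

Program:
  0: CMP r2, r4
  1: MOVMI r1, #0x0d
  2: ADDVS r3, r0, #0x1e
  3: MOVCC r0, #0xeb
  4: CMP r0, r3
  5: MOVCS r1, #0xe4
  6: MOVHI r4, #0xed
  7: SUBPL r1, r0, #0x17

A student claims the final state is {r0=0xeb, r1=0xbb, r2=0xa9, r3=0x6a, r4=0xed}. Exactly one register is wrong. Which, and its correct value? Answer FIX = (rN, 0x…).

FIX = (r1, 0xe4)

[0] flags=1000 → (cmp)
[1] flags=1000 MI?T → r1=0x0d
[2] flags=1000 VS?F → skip
[3] flags=1000 CC?T → r0=0xeb
[4] flags=1010 → (cmp)
[5] flags=1010 CS?T → r1=0xe4
[6] flags=1010 HI?T → r4=0xed
[7] flags=1010 PL?F → skip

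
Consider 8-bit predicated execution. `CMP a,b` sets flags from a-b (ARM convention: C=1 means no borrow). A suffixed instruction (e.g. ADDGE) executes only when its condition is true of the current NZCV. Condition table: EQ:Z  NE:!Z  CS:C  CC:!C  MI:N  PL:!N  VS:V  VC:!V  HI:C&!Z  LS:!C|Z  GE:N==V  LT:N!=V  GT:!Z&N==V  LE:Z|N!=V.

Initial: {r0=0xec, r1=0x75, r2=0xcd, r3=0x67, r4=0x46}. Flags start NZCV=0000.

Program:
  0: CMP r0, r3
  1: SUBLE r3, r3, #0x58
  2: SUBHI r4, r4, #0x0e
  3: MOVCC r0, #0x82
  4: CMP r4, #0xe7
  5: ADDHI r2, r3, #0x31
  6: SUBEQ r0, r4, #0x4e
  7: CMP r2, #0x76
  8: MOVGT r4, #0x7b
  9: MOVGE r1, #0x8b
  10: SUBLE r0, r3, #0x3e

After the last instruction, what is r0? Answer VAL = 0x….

0: ✓ CMP  NZCV=1010
1: ✓ SUBLE  r3←0x0f
2: ✓ SUBHI  r4←0x38
3: · MOVCC
4: ✓ CMP  NZCV=0000
5: · ADDHI
6: · SUBEQ
7: ✓ CMP  NZCV=0011
8: · MOVGT
9: · MOVGE
10: ✓ SUBLE  r0←0xd1

VAL = 0xd1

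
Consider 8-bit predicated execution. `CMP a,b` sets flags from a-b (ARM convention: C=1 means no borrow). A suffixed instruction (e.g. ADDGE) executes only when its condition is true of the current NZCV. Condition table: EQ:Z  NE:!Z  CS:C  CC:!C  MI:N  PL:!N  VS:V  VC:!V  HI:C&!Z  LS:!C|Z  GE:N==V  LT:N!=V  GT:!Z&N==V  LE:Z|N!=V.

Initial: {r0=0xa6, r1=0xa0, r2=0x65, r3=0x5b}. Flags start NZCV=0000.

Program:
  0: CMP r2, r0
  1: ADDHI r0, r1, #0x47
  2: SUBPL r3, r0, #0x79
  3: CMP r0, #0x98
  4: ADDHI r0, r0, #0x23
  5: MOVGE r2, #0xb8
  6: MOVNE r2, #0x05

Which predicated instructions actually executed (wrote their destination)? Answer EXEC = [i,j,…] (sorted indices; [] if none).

0: ✓ CMP  NZCV=1001
1: · ADDHI
2: · SUBPL
3: ✓ CMP  NZCV=0010
4: ✓ ADDHI  r0←0xc9
5: ✓ MOVGE  r2←0xb8
6: ✓ MOVNE  r2←0x05

EXEC = [4,5,6]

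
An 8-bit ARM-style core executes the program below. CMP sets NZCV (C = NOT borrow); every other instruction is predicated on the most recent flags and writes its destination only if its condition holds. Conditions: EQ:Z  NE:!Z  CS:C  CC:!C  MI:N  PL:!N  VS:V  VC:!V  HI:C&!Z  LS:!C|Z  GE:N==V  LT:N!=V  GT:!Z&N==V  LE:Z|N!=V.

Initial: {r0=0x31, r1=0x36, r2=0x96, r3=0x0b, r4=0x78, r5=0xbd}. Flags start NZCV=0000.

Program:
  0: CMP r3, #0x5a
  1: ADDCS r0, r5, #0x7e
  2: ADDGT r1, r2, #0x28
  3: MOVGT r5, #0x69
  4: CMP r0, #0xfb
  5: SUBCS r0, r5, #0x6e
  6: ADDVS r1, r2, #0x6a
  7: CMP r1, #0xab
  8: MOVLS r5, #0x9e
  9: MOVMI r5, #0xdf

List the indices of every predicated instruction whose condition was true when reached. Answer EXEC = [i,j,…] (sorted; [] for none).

EXEC = [8,9]

0: ✓ CMP  NZCV=1000
1: · ADDCS
2: · ADDGT
3: · MOVGT
4: ✓ CMP  NZCV=0000
5: · SUBCS
6: · ADDVS
7: ✓ CMP  NZCV=1001
8: ✓ MOVLS  r5←0x9e
9: ✓ MOVMI  r5←0xdf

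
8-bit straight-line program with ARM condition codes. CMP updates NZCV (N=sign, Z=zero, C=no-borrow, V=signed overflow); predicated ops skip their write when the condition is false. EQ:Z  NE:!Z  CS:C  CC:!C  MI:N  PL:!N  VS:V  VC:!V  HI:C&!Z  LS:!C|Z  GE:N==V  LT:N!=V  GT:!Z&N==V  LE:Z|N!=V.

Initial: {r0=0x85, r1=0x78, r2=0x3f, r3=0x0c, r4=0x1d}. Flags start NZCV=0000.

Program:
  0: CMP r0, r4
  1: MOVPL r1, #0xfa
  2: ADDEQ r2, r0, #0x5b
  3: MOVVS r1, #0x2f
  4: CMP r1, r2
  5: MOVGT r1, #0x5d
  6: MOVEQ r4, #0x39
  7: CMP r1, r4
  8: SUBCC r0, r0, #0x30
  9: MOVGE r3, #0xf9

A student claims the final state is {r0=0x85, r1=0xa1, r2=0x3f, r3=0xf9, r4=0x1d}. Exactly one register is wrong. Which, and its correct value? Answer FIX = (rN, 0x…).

FIX = (r1, 0x2f)

[0] flags=0011 → (cmp)
[1] flags=0011 PL?T → r1=0xfa
[2] flags=0011 EQ?F → skip
[3] flags=0011 VS?T → r1=0x2f
[4] flags=1000 → (cmp)
[5] flags=1000 GT?F → skip
[6] flags=1000 EQ?F → skip
[7] flags=0010 → (cmp)
[8] flags=0010 CC?F → skip
[9] flags=0010 GE?T → r3=0xf9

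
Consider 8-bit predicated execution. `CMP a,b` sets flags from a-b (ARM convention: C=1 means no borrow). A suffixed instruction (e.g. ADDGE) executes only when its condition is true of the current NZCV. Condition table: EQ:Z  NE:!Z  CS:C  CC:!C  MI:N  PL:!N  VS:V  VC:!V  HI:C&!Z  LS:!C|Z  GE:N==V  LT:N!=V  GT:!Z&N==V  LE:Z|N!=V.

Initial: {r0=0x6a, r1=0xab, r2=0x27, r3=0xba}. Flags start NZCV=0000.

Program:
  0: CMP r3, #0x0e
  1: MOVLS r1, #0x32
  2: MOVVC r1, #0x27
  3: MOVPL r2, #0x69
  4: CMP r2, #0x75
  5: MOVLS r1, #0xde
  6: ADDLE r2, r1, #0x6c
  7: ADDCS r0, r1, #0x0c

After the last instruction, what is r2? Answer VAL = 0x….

0: ✓ CMP  NZCV=1010
1: · MOVLS
2: ✓ MOVVC  r1←0x27
3: · MOVPL
4: ✓ CMP  NZCV=1000
5: ✓ MOVLS  r1←0xde
6: ✓ ADDLE  r2←0x4a
7: · ADDCS

VAL = 0x4a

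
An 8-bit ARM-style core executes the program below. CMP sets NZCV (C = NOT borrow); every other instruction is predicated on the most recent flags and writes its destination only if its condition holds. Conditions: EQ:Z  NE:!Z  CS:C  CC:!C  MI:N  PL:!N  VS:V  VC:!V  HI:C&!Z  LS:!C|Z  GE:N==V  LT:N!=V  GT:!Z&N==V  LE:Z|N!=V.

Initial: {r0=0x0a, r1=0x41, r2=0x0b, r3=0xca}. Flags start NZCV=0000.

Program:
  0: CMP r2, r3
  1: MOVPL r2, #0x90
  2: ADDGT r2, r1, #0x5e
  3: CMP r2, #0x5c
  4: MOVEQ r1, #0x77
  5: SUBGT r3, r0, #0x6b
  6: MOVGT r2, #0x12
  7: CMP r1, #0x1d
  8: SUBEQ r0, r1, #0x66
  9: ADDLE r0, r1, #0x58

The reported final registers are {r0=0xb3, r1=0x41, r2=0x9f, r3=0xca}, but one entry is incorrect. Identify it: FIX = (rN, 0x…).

FIX = (r0, 0x0a)

0: ✓ CMP  NZCV=0000
1: ✓ MOVPL  r2←0x90
2: ✓ ADDGT  r2←0x9f
3: ✓ CMP  NZCV=0011
4: · MOVEQ
5: · SUBGT
6: · MOVGT
7: ✓ CMP  NZCV=0010
8: · SUBEQ
9: · ADDLE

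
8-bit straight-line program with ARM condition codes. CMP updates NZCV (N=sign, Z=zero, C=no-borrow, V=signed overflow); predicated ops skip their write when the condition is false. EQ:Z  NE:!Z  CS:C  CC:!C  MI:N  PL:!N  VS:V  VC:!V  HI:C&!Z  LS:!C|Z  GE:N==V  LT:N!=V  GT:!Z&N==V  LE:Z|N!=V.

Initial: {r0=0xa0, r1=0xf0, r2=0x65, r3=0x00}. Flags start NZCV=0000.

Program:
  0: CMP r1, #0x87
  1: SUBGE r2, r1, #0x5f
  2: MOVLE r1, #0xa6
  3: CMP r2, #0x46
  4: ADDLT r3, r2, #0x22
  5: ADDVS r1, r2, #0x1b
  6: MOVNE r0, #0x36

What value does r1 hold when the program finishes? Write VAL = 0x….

VAL = 0xac

0: ✓ CMP  NZCV=0010
1: ✓ SUBGE  r2←0x91
2: · MOVLE
3: ✓ CMP  NZCV=0011
4: ✓ ADDLT  r3←0xb3
5: ✓ ADDVS  r1←0xac
6: ✓ MOVNE  r0←0x36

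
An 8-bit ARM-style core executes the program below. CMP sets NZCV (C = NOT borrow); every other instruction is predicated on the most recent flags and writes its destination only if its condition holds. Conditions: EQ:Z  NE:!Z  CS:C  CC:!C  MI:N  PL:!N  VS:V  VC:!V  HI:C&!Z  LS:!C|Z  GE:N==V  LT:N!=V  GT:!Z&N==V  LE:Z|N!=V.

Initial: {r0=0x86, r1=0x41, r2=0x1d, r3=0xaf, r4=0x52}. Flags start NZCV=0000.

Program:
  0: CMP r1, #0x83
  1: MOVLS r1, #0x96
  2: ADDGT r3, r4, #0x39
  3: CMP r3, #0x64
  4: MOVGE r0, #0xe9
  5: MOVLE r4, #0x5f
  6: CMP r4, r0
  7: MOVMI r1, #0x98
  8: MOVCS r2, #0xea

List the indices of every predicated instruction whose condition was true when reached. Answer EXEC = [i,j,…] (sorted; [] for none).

EXEC = [1,2,5,7]

[0] flags=1001 → (cmp)
[1] flags=1001 LS?T → r1=0x96
[2] flags=1001 GT?T → r3=0x8b
[3] flags=0011 → (cmp)
[4] flags=0011 GE?F → skip
[5] flags=0011 LE?T → r4=0x5f
[6] flags=1001 → (cmp)
[7] flags=1001 MI?T → r1=0x98
[8] flags=1001 CS?F → skip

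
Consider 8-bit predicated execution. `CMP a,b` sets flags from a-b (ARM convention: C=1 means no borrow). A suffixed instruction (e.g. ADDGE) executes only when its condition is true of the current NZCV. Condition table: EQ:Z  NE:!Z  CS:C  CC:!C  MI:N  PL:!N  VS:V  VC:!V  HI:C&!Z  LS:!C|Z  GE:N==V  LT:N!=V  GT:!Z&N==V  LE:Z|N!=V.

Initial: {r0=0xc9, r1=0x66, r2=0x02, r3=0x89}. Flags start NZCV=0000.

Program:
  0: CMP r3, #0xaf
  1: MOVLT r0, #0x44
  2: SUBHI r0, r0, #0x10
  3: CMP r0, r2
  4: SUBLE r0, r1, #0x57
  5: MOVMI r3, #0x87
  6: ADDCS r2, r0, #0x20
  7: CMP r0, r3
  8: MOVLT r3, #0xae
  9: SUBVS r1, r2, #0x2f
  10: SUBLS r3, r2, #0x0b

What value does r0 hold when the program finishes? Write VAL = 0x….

VAL = 0x44

[0] flags=1000 → (cmp)
[1] flags=1000 LT?T → r0=0x44
[2] flags=1000 HI?F → skip
[3] flags=0010 → (cmp)
[4] flags=0010 LE?F → skip
[5] flags=0010 MI?F → skip
[6] flags=0010 CS?T → r2=0x64
[7] flags=1001 → (cmp)
[8] flags=1001 LT?F → skip
[9] flags=1001 VS?T → r1=0x35
[10] flags=1001 LS?T → r3=0x59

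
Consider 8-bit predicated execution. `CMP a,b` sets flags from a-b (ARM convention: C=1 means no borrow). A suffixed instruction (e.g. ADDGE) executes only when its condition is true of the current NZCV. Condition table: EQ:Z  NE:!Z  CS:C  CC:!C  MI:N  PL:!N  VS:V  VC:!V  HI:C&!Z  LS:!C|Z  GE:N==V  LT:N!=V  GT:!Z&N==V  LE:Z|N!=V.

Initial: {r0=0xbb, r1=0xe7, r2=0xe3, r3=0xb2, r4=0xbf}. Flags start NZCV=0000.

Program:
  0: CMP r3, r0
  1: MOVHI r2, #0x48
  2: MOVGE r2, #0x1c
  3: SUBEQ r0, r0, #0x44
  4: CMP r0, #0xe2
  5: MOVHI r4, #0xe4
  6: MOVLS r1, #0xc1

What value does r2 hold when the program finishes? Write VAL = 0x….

[0] flags=1000 → (cmp)
[1] flags=1000 HI?F → skip
[2] flags=1000 GE?F → skip
[3] flags=1000 EQ?F → skip
[4] flags=1000 → (cmp)
[5] flags=1000 HI?F → skip
[6] flags=1000 LS?T → r1=0xc1

VAL = 0xe3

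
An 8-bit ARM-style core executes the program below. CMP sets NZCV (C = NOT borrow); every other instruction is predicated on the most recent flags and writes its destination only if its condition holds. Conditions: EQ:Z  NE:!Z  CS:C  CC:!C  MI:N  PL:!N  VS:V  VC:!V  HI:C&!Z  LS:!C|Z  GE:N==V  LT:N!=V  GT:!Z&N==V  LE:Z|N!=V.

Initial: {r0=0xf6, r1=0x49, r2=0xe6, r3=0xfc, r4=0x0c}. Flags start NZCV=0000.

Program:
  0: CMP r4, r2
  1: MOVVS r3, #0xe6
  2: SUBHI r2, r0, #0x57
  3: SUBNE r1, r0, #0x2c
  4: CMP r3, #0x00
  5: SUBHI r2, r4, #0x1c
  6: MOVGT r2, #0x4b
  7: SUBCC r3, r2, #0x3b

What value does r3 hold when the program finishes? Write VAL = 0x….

VAL = 0xfc

0: ✓ CMP  NZCV=0000
1: · MOVVS
2: · SUBHI
3: ✓ SUBNE  r1←0xca
4: ✓ CMP  NZCV=1010
5: ✓ SUBHI  r2←0xf0
6: · MOVGT
7: · SUBCC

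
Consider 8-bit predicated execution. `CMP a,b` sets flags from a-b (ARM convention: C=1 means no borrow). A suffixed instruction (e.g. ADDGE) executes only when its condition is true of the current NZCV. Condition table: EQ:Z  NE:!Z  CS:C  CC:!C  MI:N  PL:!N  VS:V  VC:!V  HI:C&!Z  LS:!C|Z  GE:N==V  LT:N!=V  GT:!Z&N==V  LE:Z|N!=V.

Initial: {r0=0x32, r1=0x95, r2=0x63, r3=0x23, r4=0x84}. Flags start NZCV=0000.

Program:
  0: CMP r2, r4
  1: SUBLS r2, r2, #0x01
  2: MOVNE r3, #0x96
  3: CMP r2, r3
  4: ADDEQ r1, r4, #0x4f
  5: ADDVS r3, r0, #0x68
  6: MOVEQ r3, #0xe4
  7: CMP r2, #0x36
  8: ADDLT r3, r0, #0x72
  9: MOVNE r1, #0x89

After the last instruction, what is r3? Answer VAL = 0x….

VAL = 0x9a

[0] flags=1001 → (cmp)
[1] flags=1001 LS?T → r2=0x62
[2] flags=1001 NE?T → r3=0x96
[3] flags=1001 → (cmp)
[4] flags=1001 EQ?F → skip
[5] flags=1001 VS?T → r3=0x9a
[6] flags=1001 EQ?F → skip
[7] flags=0010 → (cmp)
[8] flags=0010 LT?F → skip
[9] flags=0010 NE?T → r1=0x89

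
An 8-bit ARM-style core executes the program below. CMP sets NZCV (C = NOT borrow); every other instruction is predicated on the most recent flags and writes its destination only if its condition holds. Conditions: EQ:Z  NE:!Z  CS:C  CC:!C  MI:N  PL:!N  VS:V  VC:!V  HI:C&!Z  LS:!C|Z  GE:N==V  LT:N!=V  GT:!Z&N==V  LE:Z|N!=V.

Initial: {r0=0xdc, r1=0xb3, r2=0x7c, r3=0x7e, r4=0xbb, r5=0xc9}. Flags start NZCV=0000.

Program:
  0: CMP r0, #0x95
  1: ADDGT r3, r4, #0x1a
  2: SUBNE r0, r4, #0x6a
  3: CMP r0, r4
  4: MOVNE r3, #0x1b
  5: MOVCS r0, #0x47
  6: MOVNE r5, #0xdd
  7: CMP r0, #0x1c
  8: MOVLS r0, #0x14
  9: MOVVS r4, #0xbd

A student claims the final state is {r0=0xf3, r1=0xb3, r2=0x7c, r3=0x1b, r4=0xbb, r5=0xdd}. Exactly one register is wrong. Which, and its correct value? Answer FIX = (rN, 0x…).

FIX = (r0, 0x51)

0: ✓ CMP  NZCV=0010
1: ✓ ADDGT  r3←0xd5
2: ✓ SUBNE  r0←0x51
3: ✓ CMP  NZCV=1001
4: ✓ MOVNE  r3←0x1b
5: · MOVCS
6: ✓ MOVNE  r5←0xdd
7: ✓ CMP  NZCV=0010
8: · MOVLS
9: · MOVVS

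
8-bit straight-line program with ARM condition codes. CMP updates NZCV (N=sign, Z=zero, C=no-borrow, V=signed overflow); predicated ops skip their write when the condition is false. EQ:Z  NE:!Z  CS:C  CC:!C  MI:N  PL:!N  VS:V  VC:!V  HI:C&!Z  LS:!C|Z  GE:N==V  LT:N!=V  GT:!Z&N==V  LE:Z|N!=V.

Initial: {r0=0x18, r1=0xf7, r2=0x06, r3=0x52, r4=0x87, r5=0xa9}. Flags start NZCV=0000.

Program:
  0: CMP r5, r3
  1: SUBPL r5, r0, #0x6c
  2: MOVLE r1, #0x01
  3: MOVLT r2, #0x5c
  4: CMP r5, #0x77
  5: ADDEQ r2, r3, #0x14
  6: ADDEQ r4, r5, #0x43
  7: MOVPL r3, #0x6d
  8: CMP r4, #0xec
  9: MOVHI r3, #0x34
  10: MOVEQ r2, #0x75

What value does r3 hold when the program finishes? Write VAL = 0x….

VAL = 0x6d

[0] flags=0011 → (cmp)
[1] flags=0011 PL?T → r5=0xac
[2] flags=0011 LE?T → r1=0x01
[3] flags=0011 LT?T → r2=0x5c
[4] flags=0011 → (cmp)
[5] flags=0011 EQ?F → skip
[6] flags=0011 EQ?F → skip
[7] flags=0011 PL?T → r3=0x6d
[8] flags=1000 → (cmp)
[9] flags=1000 HI?F → skip
[10] flags=1000 EQ?F → skip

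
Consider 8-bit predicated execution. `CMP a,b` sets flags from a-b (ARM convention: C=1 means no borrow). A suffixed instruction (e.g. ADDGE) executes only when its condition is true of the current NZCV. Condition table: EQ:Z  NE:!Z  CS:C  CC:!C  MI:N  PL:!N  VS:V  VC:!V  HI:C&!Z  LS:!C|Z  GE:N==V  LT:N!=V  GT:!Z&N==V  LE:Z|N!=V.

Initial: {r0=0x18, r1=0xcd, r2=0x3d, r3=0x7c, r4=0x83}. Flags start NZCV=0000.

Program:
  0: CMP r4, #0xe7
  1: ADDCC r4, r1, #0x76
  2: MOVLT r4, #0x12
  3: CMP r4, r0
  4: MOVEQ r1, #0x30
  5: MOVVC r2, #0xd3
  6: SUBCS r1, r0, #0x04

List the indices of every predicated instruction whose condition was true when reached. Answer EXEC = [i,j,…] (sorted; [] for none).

EXEC = [1,2,5]

[0] flags=1000 → (cmp)
[1] flags=1000 CC?T → r4=0x43
[2] flags=1000 LT?T → r4=0x12
[3] flags=1000 → (cmp)
[4] flags=1000 EQ?F → skip
[5] flags=1000 VC?T → r2=0xd3
[6] flags=1000 CS?F → skip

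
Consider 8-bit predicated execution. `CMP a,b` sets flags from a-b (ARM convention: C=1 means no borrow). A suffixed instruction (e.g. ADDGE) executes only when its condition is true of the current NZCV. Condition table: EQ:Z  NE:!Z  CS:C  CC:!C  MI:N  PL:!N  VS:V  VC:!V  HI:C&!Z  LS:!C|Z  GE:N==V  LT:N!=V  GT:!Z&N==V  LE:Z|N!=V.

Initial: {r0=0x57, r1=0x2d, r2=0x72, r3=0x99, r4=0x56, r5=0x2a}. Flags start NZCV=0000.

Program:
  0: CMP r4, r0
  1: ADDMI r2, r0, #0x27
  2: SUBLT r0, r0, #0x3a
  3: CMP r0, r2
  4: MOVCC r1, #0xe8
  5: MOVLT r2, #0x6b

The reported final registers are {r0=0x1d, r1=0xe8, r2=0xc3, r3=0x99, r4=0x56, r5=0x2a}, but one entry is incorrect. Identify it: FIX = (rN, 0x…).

0: ✓ CMP  NZCV=1000
1: ✓ ADDMI  r2←0x7e
2: ✓ SUBLT  r0←0x1d
3: ✓ CMP  NZCV=1000
4: ✓ MOVCC  r1←0xe8
5: ✓ MOVLT  r2←0x6b

FIX = (r2, 0x6b)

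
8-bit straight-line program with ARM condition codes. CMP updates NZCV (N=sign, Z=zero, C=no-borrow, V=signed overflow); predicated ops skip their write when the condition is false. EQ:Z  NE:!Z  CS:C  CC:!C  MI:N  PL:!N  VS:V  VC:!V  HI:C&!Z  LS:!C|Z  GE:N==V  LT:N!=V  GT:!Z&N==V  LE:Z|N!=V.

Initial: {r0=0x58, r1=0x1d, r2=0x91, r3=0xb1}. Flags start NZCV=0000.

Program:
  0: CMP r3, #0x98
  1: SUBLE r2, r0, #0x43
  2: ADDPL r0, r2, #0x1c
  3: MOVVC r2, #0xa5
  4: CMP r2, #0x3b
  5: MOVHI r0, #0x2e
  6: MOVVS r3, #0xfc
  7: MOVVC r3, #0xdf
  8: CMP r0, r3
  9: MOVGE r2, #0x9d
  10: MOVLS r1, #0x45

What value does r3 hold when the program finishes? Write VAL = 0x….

[0] flags=0010 → (cmp)
[1] flags=0010 LE?F → skip
[2] flags=0010 PL?T → r0=0xad
[3] flags=0010 VC?T → r2=0xa5
[4] flags=0011 → (cmp)
[5] flags=0011 HI?T → r0=0x2e
[6] flags=0011 VS?T → r3=0xfc
[7] flags=0011 VC?F → skip
[8] flags=0000 → (cmp)
[9] flags=0000 GE?T → r2=0x9d
[10] flags=0000 LS?T → r1=0x45

VAL = 0xfc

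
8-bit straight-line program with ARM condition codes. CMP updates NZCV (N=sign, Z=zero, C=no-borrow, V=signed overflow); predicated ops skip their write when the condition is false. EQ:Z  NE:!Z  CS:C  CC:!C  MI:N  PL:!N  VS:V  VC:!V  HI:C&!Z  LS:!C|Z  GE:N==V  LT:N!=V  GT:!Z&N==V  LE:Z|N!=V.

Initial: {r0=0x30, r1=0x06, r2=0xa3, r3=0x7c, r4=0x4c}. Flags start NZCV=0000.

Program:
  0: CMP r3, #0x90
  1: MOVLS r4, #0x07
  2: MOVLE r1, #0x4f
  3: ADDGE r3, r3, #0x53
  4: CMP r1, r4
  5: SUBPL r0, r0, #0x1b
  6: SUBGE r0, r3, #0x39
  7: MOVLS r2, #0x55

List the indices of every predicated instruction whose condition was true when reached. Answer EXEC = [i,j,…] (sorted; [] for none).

EXEC = [1,3,7]

[0] flags=1001 → (cmp)
[1] flags=1001 LS?T → r4=0x07
[2] flags=1001 LE?F → skip
[3] flags=1001 GE?T → r3=0xcf
[4] flags=1000 → (cmp)
[5] flags=1000 PL?F → skip
[6] flags=1000 GE?F → skip
[7] flags=1000 LS?T → r2=0x55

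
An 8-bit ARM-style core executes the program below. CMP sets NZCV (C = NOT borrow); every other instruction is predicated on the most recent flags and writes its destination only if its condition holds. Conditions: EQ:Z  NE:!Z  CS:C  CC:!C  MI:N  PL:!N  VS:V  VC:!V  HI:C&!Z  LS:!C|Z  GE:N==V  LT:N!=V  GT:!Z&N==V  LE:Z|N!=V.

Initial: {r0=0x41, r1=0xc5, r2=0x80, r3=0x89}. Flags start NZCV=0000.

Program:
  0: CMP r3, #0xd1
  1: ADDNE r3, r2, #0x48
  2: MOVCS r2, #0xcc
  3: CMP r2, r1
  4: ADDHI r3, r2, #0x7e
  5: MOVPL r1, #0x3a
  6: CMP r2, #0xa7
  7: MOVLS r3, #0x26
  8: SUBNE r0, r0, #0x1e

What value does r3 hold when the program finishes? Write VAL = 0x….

VAL = 0x26

[0] flags=1000 → (cmp)
[1] flags=1000 NE?T → r3=0xc8
[2] flags=1000 CS?F → skip
[3] flags=1000 → (cmp)
[4] flags=1000 HI?F → skip
[5] flags=1000 PL?F → skip
[6] flags=1000 → (cmp)
[7] flags=1000 LS?T → r3=0x26
[8] flags=1000 NE?T → r0=0x23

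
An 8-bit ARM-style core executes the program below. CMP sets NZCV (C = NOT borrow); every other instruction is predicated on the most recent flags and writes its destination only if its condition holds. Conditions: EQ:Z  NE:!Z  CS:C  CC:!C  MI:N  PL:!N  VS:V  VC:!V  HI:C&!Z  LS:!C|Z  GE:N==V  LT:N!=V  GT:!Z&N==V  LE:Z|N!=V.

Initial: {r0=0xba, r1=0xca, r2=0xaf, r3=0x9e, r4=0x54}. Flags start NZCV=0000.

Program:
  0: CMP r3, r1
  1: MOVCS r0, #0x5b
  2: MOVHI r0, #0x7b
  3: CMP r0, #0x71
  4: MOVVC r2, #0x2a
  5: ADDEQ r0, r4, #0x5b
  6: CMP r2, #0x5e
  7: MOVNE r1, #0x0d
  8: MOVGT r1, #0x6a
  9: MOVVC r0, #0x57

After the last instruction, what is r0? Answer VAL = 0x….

0: ✓ CMP  NZCV=1000
1: · MOVCS
2: · MOVHI
3: ✓ CMP  NZCV=0011
4: · MOVVC
5: · ADDEQ
6: ✓ CMP  NZCV=0011
7: ✓ MOVNE  r1←0x0d
8: · MOVGT
9: · MOVVC

VAL = 0xba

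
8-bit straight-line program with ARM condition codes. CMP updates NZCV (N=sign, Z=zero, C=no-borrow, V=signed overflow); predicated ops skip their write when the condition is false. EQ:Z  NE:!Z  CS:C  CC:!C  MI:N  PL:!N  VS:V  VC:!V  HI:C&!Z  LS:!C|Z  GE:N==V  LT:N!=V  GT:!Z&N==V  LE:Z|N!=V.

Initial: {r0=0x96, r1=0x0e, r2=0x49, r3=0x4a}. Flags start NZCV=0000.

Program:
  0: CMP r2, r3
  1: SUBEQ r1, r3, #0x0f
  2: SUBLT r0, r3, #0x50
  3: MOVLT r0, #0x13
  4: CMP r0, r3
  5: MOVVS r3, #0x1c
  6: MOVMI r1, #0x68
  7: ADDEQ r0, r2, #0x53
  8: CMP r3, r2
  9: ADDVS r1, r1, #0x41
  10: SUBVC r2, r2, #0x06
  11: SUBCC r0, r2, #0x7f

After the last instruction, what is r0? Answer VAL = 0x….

VAL = 0x13

0: ✓ CMP  NZCV=1000
1: · SUBEQ
2: ✓ SUBLT  r0←0xfa
3: ✓ MOVLT  r0←0x13
4: ✓ CMP  NZCV=1000
5: · MOVVS
6: ✓ MOVMI  r1←0x68
7: · ADDEQ
8: ✓ CMP  NZCV=0010
9: · ADDVS
10: ✓ SUBVC  r2←0x43
11: · SUBCC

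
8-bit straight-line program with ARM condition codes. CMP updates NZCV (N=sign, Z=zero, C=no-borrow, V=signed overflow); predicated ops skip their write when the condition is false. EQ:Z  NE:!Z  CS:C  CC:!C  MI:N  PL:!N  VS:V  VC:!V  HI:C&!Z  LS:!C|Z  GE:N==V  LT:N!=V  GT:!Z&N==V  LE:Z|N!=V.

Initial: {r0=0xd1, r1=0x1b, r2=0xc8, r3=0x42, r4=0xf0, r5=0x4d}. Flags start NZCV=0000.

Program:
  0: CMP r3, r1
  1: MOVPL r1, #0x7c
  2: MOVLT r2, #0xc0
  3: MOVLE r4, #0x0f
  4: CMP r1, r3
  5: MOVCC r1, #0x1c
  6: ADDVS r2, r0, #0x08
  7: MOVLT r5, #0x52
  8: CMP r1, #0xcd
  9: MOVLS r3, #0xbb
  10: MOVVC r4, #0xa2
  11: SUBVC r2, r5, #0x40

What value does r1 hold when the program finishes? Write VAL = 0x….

0: ✓ CMP  NZCV=0010
1: ✓ MOVPL  r1←0x7c
2: · MOVLT
3: · MOVLE
4: ✓ CMP  NZCV=0010
5: · MOVCC
6: · ADDVS
7: · MOVLT
8: ✓ CMP  NZCV=1001
9: ✓ MOVLS  r3←0xbb
10: · MOVVC
11: · SUBVC

VAL = 0x7c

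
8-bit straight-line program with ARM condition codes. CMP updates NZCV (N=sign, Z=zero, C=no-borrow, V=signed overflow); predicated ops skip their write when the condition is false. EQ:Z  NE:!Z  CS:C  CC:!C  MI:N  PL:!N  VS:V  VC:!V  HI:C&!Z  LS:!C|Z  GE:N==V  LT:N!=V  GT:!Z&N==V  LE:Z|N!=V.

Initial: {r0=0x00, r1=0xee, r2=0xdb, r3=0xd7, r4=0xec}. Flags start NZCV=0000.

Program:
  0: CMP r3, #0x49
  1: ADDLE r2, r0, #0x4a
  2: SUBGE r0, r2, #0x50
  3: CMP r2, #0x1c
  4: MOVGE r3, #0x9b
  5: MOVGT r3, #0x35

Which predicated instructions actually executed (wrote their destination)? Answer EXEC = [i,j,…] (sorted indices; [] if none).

EXEC = [1,4,5]

0: ✓ CMP  NZCV=1010
1: ✓ ADDLE  r2←0x4a
2: · SUBGE
3: ✓ CMP  NZCV=0010
4: ✓ MOVGE  r3←0x9b
5: ✓ MOVGT  r3←0x35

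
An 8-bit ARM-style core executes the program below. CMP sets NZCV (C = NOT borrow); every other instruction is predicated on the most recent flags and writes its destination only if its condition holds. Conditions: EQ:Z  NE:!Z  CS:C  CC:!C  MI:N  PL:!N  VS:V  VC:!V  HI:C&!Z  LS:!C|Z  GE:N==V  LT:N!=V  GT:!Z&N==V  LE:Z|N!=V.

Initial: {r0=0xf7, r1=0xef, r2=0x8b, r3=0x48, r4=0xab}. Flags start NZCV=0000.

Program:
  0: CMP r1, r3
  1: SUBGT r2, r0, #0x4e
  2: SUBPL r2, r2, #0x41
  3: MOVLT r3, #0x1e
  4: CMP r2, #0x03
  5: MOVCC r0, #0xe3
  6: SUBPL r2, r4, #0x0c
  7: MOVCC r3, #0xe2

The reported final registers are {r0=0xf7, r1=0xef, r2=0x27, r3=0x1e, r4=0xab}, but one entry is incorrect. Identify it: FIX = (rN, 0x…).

[0] flags=1010 → (cmp)
[1] flags=1010 GT?F → skip
[2] flags=1010 PL?F → skip
[3] flags=1010 LT?T → r3=0x1e
[4] flags=1010 → (cmp)
[5] flags=1010 CC?F → skip
[6] flags=1010 PL?F → skip
[7] flags=1010 CC?F → skip

FIX = (r2, 0x8b)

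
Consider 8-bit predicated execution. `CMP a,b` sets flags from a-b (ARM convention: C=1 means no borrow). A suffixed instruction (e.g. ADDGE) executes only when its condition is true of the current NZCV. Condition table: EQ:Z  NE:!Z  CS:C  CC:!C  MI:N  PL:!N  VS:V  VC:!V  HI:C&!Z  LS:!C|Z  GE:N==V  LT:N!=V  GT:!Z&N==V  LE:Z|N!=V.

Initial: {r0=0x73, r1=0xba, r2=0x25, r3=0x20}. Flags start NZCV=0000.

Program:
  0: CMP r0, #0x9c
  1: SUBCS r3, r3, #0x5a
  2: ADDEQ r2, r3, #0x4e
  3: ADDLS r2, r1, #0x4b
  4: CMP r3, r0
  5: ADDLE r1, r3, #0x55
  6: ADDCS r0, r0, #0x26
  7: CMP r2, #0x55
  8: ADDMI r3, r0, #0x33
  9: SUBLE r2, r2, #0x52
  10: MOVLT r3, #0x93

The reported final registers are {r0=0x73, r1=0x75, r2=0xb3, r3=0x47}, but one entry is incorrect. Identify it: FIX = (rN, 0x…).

[0] flags=1001 → (cmp)
[1] flags=1001 CS?F → skip
[2] flags=1001 EQ?F → skip
[3] flags=1001 LS?T → r2=0x05
[4] flags=1000 → (cmp)
[5] flags=1000 LE?T → r1=0x75
[6] flags=1000 CS?F → skip
[7] flags=1000 → (cmp)
[8] flags=1000 MI?T → r3=0xa6
[9] flags=1000 LE?T → r2=0xb3
[10] flags=1000 LT?T → r3=0x93

FIX = (r3, 0x93)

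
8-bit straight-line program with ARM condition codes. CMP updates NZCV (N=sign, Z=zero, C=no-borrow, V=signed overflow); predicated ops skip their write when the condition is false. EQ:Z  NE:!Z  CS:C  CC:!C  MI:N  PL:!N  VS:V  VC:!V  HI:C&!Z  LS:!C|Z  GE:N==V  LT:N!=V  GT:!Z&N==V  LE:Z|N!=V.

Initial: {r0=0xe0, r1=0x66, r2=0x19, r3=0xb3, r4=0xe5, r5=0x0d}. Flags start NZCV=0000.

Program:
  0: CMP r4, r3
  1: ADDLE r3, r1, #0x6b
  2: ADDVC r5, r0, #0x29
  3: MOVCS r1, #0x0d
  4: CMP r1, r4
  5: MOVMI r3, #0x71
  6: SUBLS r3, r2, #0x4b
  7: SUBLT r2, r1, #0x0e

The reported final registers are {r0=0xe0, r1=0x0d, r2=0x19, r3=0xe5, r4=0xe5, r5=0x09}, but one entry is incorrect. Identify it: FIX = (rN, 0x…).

[0] flags=0010 → (cmp)
[1] flags=0010 LE?F → skip
[2] flags=0010 VC?T → r5=0x09
[3] flags=0010 CS?T → r1=0x0d
[4] flags=0000 → (cmp)
[5] flags=0000 MI?F → skip
[6] flags=0000 LS?T → r3=0xce
[7] flags=0000 LT?F → skip

FIX = (r3, 0xce)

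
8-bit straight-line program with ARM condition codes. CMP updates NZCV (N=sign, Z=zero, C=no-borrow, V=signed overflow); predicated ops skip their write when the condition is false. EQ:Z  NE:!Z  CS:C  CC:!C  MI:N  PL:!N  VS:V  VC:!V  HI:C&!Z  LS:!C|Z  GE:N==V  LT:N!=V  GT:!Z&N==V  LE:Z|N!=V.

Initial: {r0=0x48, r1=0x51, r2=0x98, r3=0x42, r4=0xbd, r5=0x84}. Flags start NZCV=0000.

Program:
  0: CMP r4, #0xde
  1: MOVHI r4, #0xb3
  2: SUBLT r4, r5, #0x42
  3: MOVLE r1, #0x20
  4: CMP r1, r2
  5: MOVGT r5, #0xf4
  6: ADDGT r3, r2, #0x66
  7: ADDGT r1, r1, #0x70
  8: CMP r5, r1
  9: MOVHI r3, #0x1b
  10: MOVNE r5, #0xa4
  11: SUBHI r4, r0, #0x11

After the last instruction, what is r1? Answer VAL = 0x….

[0] flags=1000 → (cmp)
[1] flags=1000 HI?F → skip
[2] flags=1000 LT?T → r4=0x42
[3] flags=1000 LE?T → r1=0x20
[4] flags=1001 → (cmp)
[5] flags=1001 GT?T → r5=0xf4
[6] flags=1001 GT?T → r3=0xfe
[7] flags=1001 GT?T → r1=0x90
[8] flags=0010 → (cmp)
[9] flags=0010 HI?T → r3=0x1b
[10] flags=0010 NE?T → r5=0xa4
[11] flags=0010 HI?T → r4=0x37

VAL = 0x90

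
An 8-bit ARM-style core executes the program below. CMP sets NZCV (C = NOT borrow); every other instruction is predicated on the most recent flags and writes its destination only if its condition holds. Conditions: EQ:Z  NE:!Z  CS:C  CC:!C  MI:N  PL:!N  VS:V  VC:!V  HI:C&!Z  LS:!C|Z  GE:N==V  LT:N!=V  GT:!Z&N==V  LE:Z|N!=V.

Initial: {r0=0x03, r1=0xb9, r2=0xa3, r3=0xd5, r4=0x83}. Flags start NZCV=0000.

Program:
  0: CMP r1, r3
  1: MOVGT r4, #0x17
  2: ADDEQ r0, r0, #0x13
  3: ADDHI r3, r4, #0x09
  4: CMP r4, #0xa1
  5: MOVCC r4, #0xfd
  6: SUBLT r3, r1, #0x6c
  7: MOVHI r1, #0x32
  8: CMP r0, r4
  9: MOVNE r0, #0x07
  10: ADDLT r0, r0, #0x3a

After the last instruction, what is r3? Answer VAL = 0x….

0: ✓ CMP  NZCV=1000
1: · MOVGT
2: · ADDEQ
3: · ADDHI
4: ✓ CMP  NZCV=1000
5: ✓ MOVCC  r4←0xfd
6: ✓ SUBLT  r3←0x4d
7: · MOVHI
8: ✓ CMP  NZCV=0000
9: ✓ MOVNE  r0←0x07
10: · ADDLT

VAL = 0x4d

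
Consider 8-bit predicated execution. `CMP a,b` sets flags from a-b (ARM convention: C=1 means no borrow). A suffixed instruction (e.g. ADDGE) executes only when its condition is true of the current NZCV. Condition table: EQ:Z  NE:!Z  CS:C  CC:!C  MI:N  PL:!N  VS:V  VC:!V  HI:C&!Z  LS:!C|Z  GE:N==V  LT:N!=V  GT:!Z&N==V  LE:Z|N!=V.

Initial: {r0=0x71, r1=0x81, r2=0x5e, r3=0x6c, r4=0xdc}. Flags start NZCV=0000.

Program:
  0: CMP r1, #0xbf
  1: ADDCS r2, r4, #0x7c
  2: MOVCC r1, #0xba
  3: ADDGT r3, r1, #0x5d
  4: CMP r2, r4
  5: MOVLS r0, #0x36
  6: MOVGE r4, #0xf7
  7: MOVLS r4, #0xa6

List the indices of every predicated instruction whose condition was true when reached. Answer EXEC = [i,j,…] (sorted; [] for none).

EXEC = [2,5,6,7]

0: ✓ CMP  NZCV=1000
1: · ADDCS
2: ✓ MOVCC  r1←0xba
3: · ADDGT
4: ✓ CMP  NZCV=1001
5: ✓ MOVLS  r0←0x36
6: ✓ MOVGE  r4←0xf7
7: ✓ MOVLS  r4←0xa6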